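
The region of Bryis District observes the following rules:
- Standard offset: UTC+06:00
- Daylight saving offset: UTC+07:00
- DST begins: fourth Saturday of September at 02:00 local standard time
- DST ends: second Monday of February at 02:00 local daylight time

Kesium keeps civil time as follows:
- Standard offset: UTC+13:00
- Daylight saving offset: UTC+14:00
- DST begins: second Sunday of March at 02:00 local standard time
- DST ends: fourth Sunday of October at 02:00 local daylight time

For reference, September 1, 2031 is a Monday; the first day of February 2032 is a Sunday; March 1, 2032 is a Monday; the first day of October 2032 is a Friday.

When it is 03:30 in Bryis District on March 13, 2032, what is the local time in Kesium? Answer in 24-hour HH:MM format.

10:30

1 September 2031 is a Monday, so the first Saturday is September 6 and the fourth is September 27.
1 February 2032 is a Sunday, so the first Monday is February 2 and the second is February 9.
Daylight saving runs 27 September 2031 – 9 February 2032; March 13, 2032 is outside that window, so Bryis District is on standard time at UTC+06:00.
03:30 Bryis District − 6h = 21:30 UTC (rolling into the previous day, 12 March 2032).
1 March 2032 is a Monday, so the first Sunday is March 7 and the second is March 14.
1 October 2032 is a Friday, so the first Sunday is October 3 and the fourth is October 24.
At the standard offset (UTC+13:00), 21:30 UTC + 13h = 10:30 Kesium standard time (rolling into the next day, 13 March 2032).
The standard-time date in Kesium, March 13, 2032, does not fall between 14 March and 24 October, so daylight saving is not in effect and Kesium is at UTC+13:00.
21:30 UTC + 13h = 10:30 Kesium (rolling into the next day, 13 March 2032).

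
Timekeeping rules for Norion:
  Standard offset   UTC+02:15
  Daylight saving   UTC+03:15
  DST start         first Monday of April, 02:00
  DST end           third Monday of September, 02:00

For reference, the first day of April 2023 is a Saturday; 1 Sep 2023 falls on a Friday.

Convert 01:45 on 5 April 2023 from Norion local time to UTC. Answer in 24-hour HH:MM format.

1 April 2023 is a Saturday, so the first Monday is April 3.
1 September 2023 is a Friday, so the first Monday is September 4 and the third is September 18.
Daylight saving runs 3 April – 18 September; 5 April 2023 is inside that window, so Norion is at UTC+03:15.
01:45 local − 3h15m = 22:30 UTC (rolling into the previous day, 4 April 2023).

22:30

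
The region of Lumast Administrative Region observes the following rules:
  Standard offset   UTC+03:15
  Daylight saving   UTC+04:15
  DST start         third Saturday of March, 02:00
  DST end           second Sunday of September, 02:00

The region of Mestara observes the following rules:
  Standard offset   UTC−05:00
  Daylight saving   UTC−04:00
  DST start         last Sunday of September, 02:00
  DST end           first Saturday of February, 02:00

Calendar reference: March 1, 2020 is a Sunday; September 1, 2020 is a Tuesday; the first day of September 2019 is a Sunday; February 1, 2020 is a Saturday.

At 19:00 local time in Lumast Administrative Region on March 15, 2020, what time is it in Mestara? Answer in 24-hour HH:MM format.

10:45

1 March 2020 is a Sunday, so the first Saturday is March 7 and the third is March 21.
1 September 2020 is a Tuesday, so the first Sunday is September 6 and the second is September 13.
March 15, 2020 is outside the daylight-saving period (21 March – 13 September), so Lumast Administrative Region is on standard time, UTC+03:15.
19:00 Lumast Administrative Region − 3h15m = 15:45 UTC.
1 September 2019 is a Sunday, so Sundays fall on 1, 8, 15, 22, 29; the last is September 29.
1 February 2020 is a Saturday, so the first Saturday is February 1.
At the standard offset (UTC−05:00), 15:45 UTC − 5h = 10:45 Mestara standard time.
The standard-time date in Mestara, March 15, 2020, is outside the daylight-saving period (29 September 2019 – 1 February 2020), so Mestara is on standard time, UTC−05:00.
15:45 UTC − 5h = 10:45 Mestara.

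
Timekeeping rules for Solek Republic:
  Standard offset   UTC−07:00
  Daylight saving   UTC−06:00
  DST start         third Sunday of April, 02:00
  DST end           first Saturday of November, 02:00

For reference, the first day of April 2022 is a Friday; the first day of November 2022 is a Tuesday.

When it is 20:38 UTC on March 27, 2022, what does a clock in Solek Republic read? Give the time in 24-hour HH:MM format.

1 April 2022 is a Friday, so the first Sunday is April 3 and the third is April 17.
1 November 2022 is a Tuesday, so the first Saturday is November 5.
At the standard offset (UTC−07:00), 20:38 UTC − 7h = 13:38 Solek Republic standard time.
The standard-time date in Solek Republic, March 27, 2022, is outside the daylight-saving period (17 April – 5 November), so Solek Republic is on standard time, UTC−07:00.
20:38 UTC − 7h = 13:38 local.

13:38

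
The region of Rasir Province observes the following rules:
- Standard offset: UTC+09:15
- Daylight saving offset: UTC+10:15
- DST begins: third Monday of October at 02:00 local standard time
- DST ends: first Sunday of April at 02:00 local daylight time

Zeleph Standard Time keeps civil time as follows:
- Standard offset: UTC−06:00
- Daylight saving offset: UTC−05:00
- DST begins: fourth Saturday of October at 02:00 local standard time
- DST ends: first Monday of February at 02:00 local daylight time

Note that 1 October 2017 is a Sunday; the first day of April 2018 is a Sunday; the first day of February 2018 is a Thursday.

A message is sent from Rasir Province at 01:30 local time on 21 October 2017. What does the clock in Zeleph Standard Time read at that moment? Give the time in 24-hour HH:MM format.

09:15

1 October 2017 is a Sunday, so the first Monday is October 2 and the third is October 16.
1 April 2018 is a Sunday, so the first Sunday is April 1.
21 October 2017 falls between 16 October 2017 and 1 April 2018, so daylight saving is in effect and Rasir Province is at UTC+10:15.
01:30 Rasir Province − 10h15m = 15:15 UTC (rolling into the previous day, 20 October 2017).
1 October 2017 is a Sunday, so the first Saturday is October 7 and the fourth is October 28.
1 February 2018 is a Thursday, so the first Monday is February 5.
At the standard offset (UTC−06:00), 15:15 UTC − 6h = 09:15 Zeleph Standard Time standard time.
Daylight saving runs 28 October 2017 – 5 February 2018; the standard-time date in Zeleph Standard Time, 20 October 2017, is outside that window, so Zeleph Standard Time is on standard time at UTC−06:00.
15:15 UTC − 6h = 09:15 Zeleph Standard Time.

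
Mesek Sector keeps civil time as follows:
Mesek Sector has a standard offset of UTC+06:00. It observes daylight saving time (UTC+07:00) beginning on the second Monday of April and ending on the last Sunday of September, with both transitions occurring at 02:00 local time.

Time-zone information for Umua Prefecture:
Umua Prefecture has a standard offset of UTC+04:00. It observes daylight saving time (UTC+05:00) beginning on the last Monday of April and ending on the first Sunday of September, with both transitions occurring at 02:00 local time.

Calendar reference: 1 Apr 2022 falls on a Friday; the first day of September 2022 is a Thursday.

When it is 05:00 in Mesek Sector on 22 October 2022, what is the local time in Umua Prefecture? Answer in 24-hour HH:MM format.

1 April 2022 is a Friday, so the first Monday is April 4 and the second is April 11.
1 September 2022 is a Thursday, so Sundays fall on 4, 11, 18, 25; the last is September 25.
22 October 2022 does not fall between 11 April and 25 September, so daylight saving is not in effect and Mesek Sector is at UTC+06:00.
05:00 Mesek Sector − 6h = 23:00 UTC (rolling into the previous day, 21 October 2022).
1 April 2022 is a Friday, so Mondays fall on 4, 11, 18, 25; the last is April 25.
1 September 2022 is a Thursday, so the first Sunday is September 4.
At the standard offset (UTC+04:00), 23:00 UTC + 4h = 03:00 Umua Prefecture standard time (rolling into the next day, 22 October 2022).
The standard-time date in Umua Prefecture, 22 October 2022, does not fall between 25 April and 4 September, so daylight saving is not in effect and Umua Prefecture is at UTC+04:00.
23:00 UTC + 4h = 03:00 Umua Prefecture (rolling into the next day, 22 October 2022).

03:00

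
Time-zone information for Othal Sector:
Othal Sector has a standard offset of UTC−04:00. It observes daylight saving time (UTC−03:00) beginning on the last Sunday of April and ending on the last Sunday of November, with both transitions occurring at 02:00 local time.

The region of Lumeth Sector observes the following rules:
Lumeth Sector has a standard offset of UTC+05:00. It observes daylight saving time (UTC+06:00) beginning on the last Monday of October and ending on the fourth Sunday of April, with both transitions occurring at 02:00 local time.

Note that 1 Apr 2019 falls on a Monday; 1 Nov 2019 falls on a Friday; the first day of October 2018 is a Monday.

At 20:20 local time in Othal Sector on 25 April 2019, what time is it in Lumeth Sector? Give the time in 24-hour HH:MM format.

06:20

1 April 2019 is a Monday, so Sundays fall on 7, 14, 21, 28; the last is April 28.
1 November 2019 is a Friday, so Sundays fall on 3, 10, 17, 24; the last is November 24.
Daylight saving runs 28 April – 24 November; 25 April 2019 is outside that window, so Othal Sector is on standard time at UTC−04:00.
20:20 Othal Sector + 4h = 00:20 UTC (rolling into the next day, 26 April 2019).
1 October 2018 is a Monday, so Mondays fall on 1, 8, 15, 22, 29; the last is October 29.
1 April 2019 is a Monday, so the first Sunday is April 7 and the fourth is April 28.
At the standard offset (UTC+05:00), 00:20 UTC + 5h = 05:20 Lumeth Sector standard time.
The standard-time date in Lumeth Sector, 26 April 2019, lies within the daylight-saving period (29 October 2018 – 28 April 2019), so Lumeth Sector is on daylight time, UTC+06:00.
00:20 UTC + 6h = 06:20 Lumeth Sector.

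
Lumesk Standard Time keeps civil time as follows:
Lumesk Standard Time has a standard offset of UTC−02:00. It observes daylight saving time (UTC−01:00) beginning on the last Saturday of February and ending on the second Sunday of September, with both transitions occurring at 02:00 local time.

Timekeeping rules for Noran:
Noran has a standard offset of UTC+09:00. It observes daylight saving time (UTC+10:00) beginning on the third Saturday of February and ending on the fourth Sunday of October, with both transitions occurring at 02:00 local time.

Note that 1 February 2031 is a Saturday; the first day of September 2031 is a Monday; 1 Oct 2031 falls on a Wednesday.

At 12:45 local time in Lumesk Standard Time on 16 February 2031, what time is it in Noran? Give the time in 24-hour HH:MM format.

00:45

1 February 2031 is a Saturday, so Saturdays fall on 1, 8, 15, 22; the last is February 22.
1 September 2031 is a Monday, so the first Sunday is September 7 and the second is September 14.
16 February 2031 is outside the daylight-saving period (22 February – 14 September), so Lumesk Standard Time is on standard time, UTC−02:00.
12:45 Lumesk Standard Time + 2h = 14:45 UTC.
1 February 2031 is a Saturday, so the first Saturday is February 1 and the third is February 15.
1 October 2031 is a Wednesday, so the first Sunday is October 5 and the fourth is October 26.
At the standard offset (UTC+09:00), 14:45 UTC + 9h = 23:45 Noran standard time.
Daylight saving runs 15 February – 26 October; the standard-time date in Noran, 16 February 2031, is inside that window, so Noran is at UTC+10:00.
14:45 UTC + 10h = 00:45 Noran (rolling into the next day, 17 February 2031).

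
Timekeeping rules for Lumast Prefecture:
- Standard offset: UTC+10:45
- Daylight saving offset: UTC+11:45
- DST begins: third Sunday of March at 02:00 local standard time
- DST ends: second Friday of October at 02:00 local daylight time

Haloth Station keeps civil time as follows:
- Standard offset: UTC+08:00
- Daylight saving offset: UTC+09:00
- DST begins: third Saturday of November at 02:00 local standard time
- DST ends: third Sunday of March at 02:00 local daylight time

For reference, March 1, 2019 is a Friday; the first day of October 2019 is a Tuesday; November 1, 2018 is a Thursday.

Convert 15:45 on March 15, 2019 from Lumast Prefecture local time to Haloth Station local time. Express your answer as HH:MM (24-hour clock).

14:00

1 March 2019 is a Friday, so the first Sunday is March 3 and the third is March 17.
1 October 2019 is a Tuesday, so the first Friday is October 4 and the second is October 11.
Daylight saving runs 17 March – 11 October; March 15, 2019 is outside that window, so Lumast Prefecture is on standard time at UTC+10:45.
15:45 Lumast Prefecture − 10h45m = 05:00 UTC.
1 November 2018 is a Thursday, so the first Saturday is November 3 and the third is November 17.
1 March 2019 is a Friday, so the first Sunday is March 3 and the third is March 17.
At the standard offset (UTC+08:00), 05:00 UTC + 8h = 13:00 Haloth Station standard time.
The standard-time date in Haloth Station, March 15, 2019, lies within the daylight-saving period (17 November 2018 – 17 March 2019), so Haloth Station is on daylight time, UTC+09:00.
05:00 UTC + 9h = 14:00 Haloth Station.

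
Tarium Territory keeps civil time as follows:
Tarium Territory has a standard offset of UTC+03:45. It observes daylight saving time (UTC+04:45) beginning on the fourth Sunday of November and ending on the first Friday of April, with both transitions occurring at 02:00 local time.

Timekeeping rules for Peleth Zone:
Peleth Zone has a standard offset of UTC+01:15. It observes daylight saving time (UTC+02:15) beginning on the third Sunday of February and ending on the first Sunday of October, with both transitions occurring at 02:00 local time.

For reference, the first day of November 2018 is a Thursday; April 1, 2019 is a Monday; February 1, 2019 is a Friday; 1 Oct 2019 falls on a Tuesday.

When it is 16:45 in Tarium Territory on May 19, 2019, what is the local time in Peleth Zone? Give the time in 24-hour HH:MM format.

15:15

1 November 2018 is a Thursday, so the first Sunday is November 4 and the fourth is November 25.
1 April 2019 is a Monday, so the first Friday is April 5.
Daylight saving runs 25 November 2018 – 5 April 2019; May 19, 2019 is outside that window, so Tarium Territory is on standard time at UTC+03:45.
16:45 Tarium Territory − 3h45m = 13:00 UTC.
1 February 2019 is a Friday, so the first Sunday is February 3 and the third is February 17.
1 October 2019 is a Tuesday, so the first Sunday is October 6.
At the standard offset (UTC+01:15), 13:00 UTC + 1h15m = 14:15 Peleth Zone standard time.
The standard-time date in Peleth Zone, May 19, 2019, falls between 17 February and 6 October, so daylight saving is in effect and Peleth Zone is at UTC+02:15.
13:00 UTC + 2h15m = 15:15 Peleth Zone.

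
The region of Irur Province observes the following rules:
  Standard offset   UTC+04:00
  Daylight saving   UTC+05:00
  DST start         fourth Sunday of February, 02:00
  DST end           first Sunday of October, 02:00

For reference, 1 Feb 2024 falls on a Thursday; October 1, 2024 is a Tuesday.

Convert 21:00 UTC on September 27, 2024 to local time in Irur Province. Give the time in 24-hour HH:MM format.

1 February 2024 is a Thursday, so the first Sunday is February 4 and the fourth is February 25.
1 October 2024 is a Tuesday, so the first Sunday is October 6.
At the standard offset (UTC+04:00), 21:00 UTC + 4h = 01:00 Irur Province standard time (rolling into the next day, 28 September 2024).
Daylight saving runs 25 February – 6 October; the standard-time date in Irur Province, September 28, 2024, is inside that window, so Irur Province is at UTC+05:00.
21:00 UTC + 5h = 02:00 local (rolling into the next day, 28 September 2024).

02:00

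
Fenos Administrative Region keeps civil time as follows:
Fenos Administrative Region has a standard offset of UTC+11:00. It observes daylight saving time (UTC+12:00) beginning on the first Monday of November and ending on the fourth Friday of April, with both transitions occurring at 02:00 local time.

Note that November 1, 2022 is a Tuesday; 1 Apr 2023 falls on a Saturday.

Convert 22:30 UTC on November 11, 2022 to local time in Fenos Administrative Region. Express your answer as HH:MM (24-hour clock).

1 November 2022 is a Tuesday, so the first Monday is November 7.
1 April 2023 is a Saturday, so the first Friday is April 7 and the fourth is April 28.
At the standard offset (UTC+11:00), 22:30 UTC + 11h = 09:30 Fenos Administrative Region standard time (rolling into the next day, 12 November 2022).
Daylight saving runs 7 November 2022 – 28 April 2023; the standard-time date in Fenos Administrative Region, November 12, 2022, is inside that window, so Fenos Administrative Region is at UTC+12:00.
22:30 UTC + 12h = 10:30 local (rolling into the next day, 12 November 2022).

10:30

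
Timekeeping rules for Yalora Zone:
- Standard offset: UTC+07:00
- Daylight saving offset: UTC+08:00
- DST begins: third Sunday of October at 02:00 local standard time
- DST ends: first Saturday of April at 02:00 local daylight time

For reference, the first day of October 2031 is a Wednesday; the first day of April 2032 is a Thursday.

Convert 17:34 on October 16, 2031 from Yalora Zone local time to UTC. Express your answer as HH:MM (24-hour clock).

10:34

1 October 2031 is a Wednesday, so the first Sunday is October 5 and the third is October 19.
1 April 2032 is a Thursday, so the first Saturday is April 3.
Daylight saving runs 19 October 2031 – 3 April 2032; October 16, 2031 is outside that window, so Yalora Zone is on standard time at UTC+07:00.
17:34 local − 7h = 10:34 UTC.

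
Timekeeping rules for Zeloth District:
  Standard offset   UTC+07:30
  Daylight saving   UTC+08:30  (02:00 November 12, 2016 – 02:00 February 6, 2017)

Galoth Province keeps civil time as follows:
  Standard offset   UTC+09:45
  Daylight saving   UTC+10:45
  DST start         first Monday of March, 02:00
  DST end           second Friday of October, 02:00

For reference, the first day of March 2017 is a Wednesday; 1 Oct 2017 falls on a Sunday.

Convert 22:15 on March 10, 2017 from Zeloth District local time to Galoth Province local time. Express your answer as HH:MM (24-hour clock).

March 10, 2017 does not fall between 12 November 2016 and 6 February 2017, so daylight saving is not in effect and Zeloth District is at UTC+07:30.
22:15 Zeloth District − 7h30m = 14:45 UTC.
1 March 2017 is a Wednesday, so the first Monday is March 6.
1 October 2017 is a Sunday, so the first Friday is October 6 and the second is October 13.
At the standard offset (UTC+09:45), 14:45 UTC + 9h45m = 00:30 Galoth Province standard time (rolling into the next day, 11 March 2017).
Daylight saving runs 6 March – 13 October; the standard-time date in Galoth Province, March 11, 2017, is inside that window, so Galoth Province is at UTC+10:45.
14:45 UTC + 10h45m = 01:30 Galoth Province (rolling into the next day, 11 March 2017).

01:30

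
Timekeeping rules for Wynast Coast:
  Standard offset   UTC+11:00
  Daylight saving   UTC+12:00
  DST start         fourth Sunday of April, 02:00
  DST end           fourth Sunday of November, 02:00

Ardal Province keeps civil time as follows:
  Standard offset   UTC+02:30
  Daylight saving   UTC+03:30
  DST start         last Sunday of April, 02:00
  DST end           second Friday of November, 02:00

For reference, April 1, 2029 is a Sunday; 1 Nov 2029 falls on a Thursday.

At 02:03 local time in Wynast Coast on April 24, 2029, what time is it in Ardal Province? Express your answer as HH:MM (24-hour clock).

16:33

1 April 2029 is a Sunday, so the first Sunday is April 1 and the fourth is April 22.
1 November 2029 is a Thursday, so the first Sunday is November 4 and the fourth is November 25.
April 24, 2029 lies within the daylight-saving period (22 April – 25 November), so Wynast Coast is on daylight time, UTC+12:00.
02:03 Wynast Coast − 12h = 14:03 UTC (rolling into the previous day, 23 April 2029).
1 April 2029 is a Sunday, so Sundays fall on 1, 8, 15, 22, 29; the last is April 29.
1 November 2029 is a Thursday, so the first Friday is November 2 and the second is November 9.
At the standard offset (UTC+02:30), 14:03 UTC + 2h30m = 16:33 Ardal Province standard time.
Daylight saving runs 29 April – 9 November; the standard-time date in Ardal Province, April 23, 2029, is outside that window, so Ardal Province is on standard time at UTC+02:30.
14:03 UTC + 2h30m = 16:33 Ardal Province.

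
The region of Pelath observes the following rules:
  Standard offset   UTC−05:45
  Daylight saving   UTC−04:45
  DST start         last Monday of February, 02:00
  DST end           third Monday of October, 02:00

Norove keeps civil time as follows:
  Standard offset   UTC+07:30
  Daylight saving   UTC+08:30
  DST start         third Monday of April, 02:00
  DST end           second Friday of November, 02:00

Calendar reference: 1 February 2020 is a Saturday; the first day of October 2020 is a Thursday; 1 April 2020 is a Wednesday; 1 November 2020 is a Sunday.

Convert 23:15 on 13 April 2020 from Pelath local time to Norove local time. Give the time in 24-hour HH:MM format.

1 February 2020 is a Saturday, so Mondays fall on 3, 10, 17, 24; the last is February 24.
1 October 2020 is a Thursday, so the first Monday is October 5 and the third is October 19.
13 April 2020 lies within the daylight-saving period (24 February – 19 October), so Pelath is on daylight time, UTC−04:45.
23:15 Pelath + 4h45m = 04:00 UTC (rolling into the next day, 14 April 2020).
1 April 2020 is a Wednesday, so the first Monday is April 6 and the third is April 20.
1 November 2020 is a Sunday, so the first Friday is November 6 and the second is November 13.
At the standard offset (UTC+07:30), 04:00 UTC + 7h30m = 11:30 Norove standard time.
The standard-time date in Norove, 14 April 2020, does not fall between 20 April and 13 November, so daylight saving is not in effect and Norove is at UTC+07:30.
04:00 UTC + 7h30m = 11:30 Norove.

11:30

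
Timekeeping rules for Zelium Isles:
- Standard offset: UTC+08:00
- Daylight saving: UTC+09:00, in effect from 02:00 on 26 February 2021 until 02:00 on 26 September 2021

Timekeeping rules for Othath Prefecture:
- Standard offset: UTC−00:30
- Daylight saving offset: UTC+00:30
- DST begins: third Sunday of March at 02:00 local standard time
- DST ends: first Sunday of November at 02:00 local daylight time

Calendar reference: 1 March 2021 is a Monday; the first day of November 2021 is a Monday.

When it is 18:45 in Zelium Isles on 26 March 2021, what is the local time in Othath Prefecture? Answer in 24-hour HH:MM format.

10:15

26 March 2021 falls between 26 February and 26 September, so daylight saving is in effect and Zelium Isles is at UTC+09:00.
18:45 Zelium Isles − 9h = 09:45 UTC.
1 March 2021 is a Monday, so the first Sunday is March 7 and the third is March 21.
1 November 2021 is a Monday, so the first Sunday is November 7.
At the standard offset (UTC−00:30), 09:45 UTC − 0h30m = 09:15 Othath Prefecture standard time.
Daylight saving runs 21 March – 7 November; the standard-time date in Othath Prefecture, 26 March 2021, is inside that window, so Othath Prefecture is at UTC+00:30.
09:45 UTC + 0h30m = 10:15 Othath Prefecture.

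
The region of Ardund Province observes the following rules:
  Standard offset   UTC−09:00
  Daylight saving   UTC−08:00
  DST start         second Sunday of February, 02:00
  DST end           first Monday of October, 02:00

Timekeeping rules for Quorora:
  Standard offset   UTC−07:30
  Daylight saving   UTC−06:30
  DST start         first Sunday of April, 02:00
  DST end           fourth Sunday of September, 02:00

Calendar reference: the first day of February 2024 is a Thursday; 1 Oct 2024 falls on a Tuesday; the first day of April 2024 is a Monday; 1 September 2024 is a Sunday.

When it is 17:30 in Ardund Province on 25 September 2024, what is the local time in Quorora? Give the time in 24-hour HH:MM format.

1 February 2024 is a Thursday, so the first Sunday is February 4 and the second is February 11.
1 October 2024 is a Tuesday, so the first Monday is October 7.
25 September 2024 falls between 11 February and 7 October, so daylight saving is in effect and Ardund Province is at UTC−08:00.
17:30 Ardund Province + 8h = 01:30 UTC (rolling into the next day, 26 September 2024).
1 April 2024 is a Monday, so the first Sunday is April 7.
1 September 2024 is a Sunday, so the first Sunday is September 1 and the fourth is September 22.
At the standard offset (UTC−07:30), 01:30 UTC − 7h30m = 18:00 Quorora standard time (rolling into the previous day, 25 September 2024).
The standard-time date in Quorora, 25 September 2024, does not fall between 7 April and 22 September, so daylight saving is not in effect and Quorora is at UTC−07:30.
01:30 UTC − 7h30m = 18:00 Quorora (rolling into the previous day, 25 September 2024).

18:00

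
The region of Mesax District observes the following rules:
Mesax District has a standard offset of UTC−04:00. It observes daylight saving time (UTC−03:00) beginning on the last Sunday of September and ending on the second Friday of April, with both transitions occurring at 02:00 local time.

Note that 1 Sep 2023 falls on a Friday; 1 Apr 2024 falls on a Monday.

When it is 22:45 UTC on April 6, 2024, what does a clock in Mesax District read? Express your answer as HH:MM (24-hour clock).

19:45

1 September 2023 is a Friday, so Sundays fall on 3, 10, 17, 24; the last is September 24.
1 April 2024 is a Monday, so the first Friday is April 5 and the second is April 12.
At the standard offset (UTC−04:00), 22:45 UTC − 4h = 18:45 Mesax District standard time.
The standard-time date in Mesax District, April 6, 2024, lies within the daylight-saving period (24 September 2023 – 12 April 2024), so Mesax District is on daylight time, UTC−03:00.
22:45 UTC − 3h = 19:45 local.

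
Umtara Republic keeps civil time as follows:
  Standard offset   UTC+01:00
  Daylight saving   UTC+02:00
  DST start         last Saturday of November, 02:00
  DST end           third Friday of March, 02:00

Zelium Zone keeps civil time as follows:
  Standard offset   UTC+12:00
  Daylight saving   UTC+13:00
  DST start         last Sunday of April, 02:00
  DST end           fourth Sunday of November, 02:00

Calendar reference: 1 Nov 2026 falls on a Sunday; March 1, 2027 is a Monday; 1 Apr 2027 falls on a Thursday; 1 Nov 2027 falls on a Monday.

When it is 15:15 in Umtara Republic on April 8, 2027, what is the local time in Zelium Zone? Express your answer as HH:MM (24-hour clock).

02:15

1 November 2026 is a Sunday, so Saturdays fall on 7, 14, 21, 28; the last is November 28.
1 March 2027 is a Monday, so the first Friday is March 5 and the third is March 19.
April 8, 2027 is outside the daylight-saving period (28 November 2026 – 19 March 2027), so Umtara Republic is on standard time, UTC+01:00.
15:15 Umtara Republic − 1h = 14:15 UTC.
1 April 2027 is a Thursday, so Sundays fall on 4, 11, 18, 25; the last is April 25.
1 November 2027 is a Monday, so the first Sunday is November 7 and the fourth is November 28.
At the standard offset (UTC+12:00), 14:15 UTC + 12h = 02:15 Zelium Zone standard time (rolling into the next day, 9 April 2027).
The standard-time date in Zelium Zone, April 9, 2027, is outside the daylight-saving period (25 April – 28 November), so Zelium Zone is on standard time, UTC+12:00.
14:15 UTC + 12h = 02:15 Zelium Zone (rolling into the next day, 9 April 2027).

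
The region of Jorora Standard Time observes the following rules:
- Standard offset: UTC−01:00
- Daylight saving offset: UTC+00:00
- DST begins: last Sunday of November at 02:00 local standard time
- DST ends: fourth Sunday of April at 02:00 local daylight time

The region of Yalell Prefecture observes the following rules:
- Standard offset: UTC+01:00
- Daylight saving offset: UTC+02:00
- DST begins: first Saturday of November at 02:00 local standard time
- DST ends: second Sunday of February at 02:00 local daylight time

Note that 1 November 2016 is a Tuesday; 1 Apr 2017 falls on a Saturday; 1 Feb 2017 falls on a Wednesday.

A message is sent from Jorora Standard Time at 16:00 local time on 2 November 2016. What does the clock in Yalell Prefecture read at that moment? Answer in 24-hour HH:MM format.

1 November 2016 is a Tuesday, so Sundays fall on 6, 13, 20, 27; the last is November 27.
1 April 2017 is a Saturday, so the first Sunday is April 2 and the fourth is April 23.
2 November 2016 is outside the daylight-saving period (27 November 2016 – 23 April 2017), so Jorora Standard Time is on standard time, UTC−01:00.
16:00 Jorora Standard Time + 1h = 17:00 UTC.
1 November 2016 is a Tuesday, so the first Saturday is November 5.
1 February 2017 is a Wednesday, so the first Sunday is February 5 and the second is February 12.
At the standard offset (UTC+01:00), 17:00 UTC + 1h = 18:00 Yalell Prefecture standard time.
The standard-time date in Yalell Prefecture, 2 November 2016, is outside the daylight-saving period (5 November 2016 – 12 February 2017), so Yalell Prefecture is on standard time, UTC+01:00.
17:00 UTC + 1h = 18:00 Yalell Prefecture.

18:00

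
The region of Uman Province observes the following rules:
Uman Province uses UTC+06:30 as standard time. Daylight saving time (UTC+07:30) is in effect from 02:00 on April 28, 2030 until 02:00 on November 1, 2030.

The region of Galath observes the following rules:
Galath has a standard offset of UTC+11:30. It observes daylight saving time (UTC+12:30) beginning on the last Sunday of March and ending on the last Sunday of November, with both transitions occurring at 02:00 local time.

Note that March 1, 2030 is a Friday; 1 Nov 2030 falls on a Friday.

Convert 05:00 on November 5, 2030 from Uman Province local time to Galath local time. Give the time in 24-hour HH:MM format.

11:00

November 5, 2030 does not fall between 28 April and 1 November, so daylight saving is not in effect and Uman Province is at UTC+06:30.
05:00 Uman Province − 6h30m = 22:30 UTC (rolling into the previous day, 4 November 2030).
1 March 2030 is a Friday, so Sundays fall on 3, 10, 17, 24, 31; the last is March 31.
1 November 2030 is a Friday, so Sundays fall on 3, 10, 17, 24; the last is November 24.
At the standard offset (UTC+11:30), 22:30 UTC + 11h30m = 10:00 Galath standard time (rolling into the next day, 5 November 2030).
The standard-time date in Galath, November 5, 2030, lies within the daylight-saving period (31 March – 24 November), so Galath is on daylight time, UTC+12:30.
22:30 UTC + 12h30m = 11:00 Galath (rolling into the next day, 5 November 2030).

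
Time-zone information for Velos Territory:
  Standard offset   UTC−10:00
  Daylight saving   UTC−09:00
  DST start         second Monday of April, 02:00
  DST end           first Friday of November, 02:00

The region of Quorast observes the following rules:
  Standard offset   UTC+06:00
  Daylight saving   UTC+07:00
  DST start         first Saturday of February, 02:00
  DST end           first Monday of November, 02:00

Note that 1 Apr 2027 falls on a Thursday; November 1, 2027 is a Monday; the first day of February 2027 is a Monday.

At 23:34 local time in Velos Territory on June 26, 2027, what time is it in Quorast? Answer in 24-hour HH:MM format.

1 April 2027 is a Thursday, so the first Monday is April 5 and the second is April 12.
1 November 2027 is a Monday, so the first Friday is November 5.
June 26, 2027 falls between 12 April and 5 November, so daylight saving is in effect and Velos Territory is at UTC−09:00.
23:34 Velos Territory + 9h = 08:34 UTC (rolling into the next day, 27 June 2027).
1 February 2027 is a Monday, so the first Saturday is February 6.
1 November 2027 is a Monday, so the first Monday is November 1.
At the standard offset (UTC+06:00), 08:34 UTC + 6h = 14:34 Quorast standard time.
The standard-time date in Quorast, June 27, 2027, lies within the daylight-saving period (6 February – 1 November), so Quorast is on daylight time, UTC+07:00.
08:34 UTC + 7h = 15:34 Quorast.

15:34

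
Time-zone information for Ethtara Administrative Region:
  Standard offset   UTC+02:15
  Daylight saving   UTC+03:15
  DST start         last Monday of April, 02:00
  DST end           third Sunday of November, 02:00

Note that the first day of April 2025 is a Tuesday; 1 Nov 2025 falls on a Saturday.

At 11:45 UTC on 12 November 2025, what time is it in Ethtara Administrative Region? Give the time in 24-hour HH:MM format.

1 April 2025 is a Tuesday, so Mondays fall on 7, 14, 21, 28; the last is April 28.
1 November 2025 is a Saturday, so the first Sunday is November 2 and the third is November 16.
At the standard offset (UTC+02:15), 11:45 UTC + 2h15m = 14:00 Ethtara Administrative Region standard time.
The standard-time date in Ethtara Administrative Region, 12 November 2025, lies within the daylight-saving period (28 April – 16 November), so Ethtara Administrative Region is on daylight time, UTC+03:15.
11:45 UTC + 3h15m = 15:00 local.

15:00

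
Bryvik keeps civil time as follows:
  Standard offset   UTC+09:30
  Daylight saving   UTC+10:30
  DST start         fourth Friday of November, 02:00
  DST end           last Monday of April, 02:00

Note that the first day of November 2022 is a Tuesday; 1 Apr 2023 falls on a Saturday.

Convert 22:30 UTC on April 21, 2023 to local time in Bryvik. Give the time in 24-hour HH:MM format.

09:00

1 November 2022 is a Tuesday, so the first Friday is November 4 and the fourth is November 25.
1 April 2023 is a Saturday, so Mondays fall on 3, 10, 17, 24; the last is April 24.
At the standard offset (UTC+09:30), 22:30 UTC + 9h30m = 08:00 Bryvik standard time (rolling into the next day, 22 April 2023).
The standard-time date in Bryvik, April 22, 2023, falls between 25 November 2022 and 24 April 2023, so daylight saving is in effect and Bryvik is at UTC+10:30.
22:30 UTC + 10h30m = 09:00 local (rolling into the next day, 22 April 2023).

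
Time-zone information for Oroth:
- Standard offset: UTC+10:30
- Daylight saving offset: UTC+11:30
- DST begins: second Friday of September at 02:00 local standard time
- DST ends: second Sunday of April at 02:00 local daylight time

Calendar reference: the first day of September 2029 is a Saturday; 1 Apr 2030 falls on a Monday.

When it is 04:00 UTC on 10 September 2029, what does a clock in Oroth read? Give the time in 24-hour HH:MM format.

1 September 2029 is a Saturday, so the first Friday is September 7 and the second is September 14.
1 April 2030 is a Monday, so the first Sunday is April 7 and the second is April 14.
At the standard offset (UTC+10:30), 04:00 UTC + 10h30m = 14:30 Oroth standard time.
The standard-time date in Oroth, 10 September 2029, is outside the daylight-saving period (14 September 2029 – 14 April 2030), so Oroth is on standard time, UTC+10:30.
04:00 UTC + 10h30m = 14:30 local.

14:30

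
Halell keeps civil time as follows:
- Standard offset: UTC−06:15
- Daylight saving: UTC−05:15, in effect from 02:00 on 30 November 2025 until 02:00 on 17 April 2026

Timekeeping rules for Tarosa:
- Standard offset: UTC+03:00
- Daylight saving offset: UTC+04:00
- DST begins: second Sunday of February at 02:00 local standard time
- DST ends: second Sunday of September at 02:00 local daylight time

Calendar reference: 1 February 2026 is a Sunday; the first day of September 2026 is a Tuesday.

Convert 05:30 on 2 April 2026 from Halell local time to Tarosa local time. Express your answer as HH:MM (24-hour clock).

14:45

2 April 2026 lies within the daylight-saving period (30 November 2025 – 17 April 2026), so Halell is on daylight time, UTC−05:15.
05:30 Halell + 5h15m = 10:45 UTC.
1 February 2026 is a Sunday, so the first Sunday is February 1 and the second is February 8.
1 September 2026 is a Tuesday, so the first Sunday is September 6 and the second is September 13.
At the standard offset (UTC+03:00), 10:45 UTC + 3h = 13:45 Tarosa standard time.
Daylight saving runs 8 February – 13 September; the standard-time date in Tarosa, 2 April 2026, is inside that window, so Tarosa is at UTC+04:00.
10:45 UTC + 4h = 14:45 Tarosa.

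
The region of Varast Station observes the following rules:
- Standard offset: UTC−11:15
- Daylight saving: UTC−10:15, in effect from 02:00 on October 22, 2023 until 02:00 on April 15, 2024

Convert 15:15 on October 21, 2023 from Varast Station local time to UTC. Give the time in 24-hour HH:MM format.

02:30

October 21, 2023 does not fall between 22 October 2023 and 15 April 2024, so daylight saving is not in effect and Varast Station is at UTC−11:15.
15:15 local + 11h15m = 02:30 UTC (rolling into the next day, 22 October 2023).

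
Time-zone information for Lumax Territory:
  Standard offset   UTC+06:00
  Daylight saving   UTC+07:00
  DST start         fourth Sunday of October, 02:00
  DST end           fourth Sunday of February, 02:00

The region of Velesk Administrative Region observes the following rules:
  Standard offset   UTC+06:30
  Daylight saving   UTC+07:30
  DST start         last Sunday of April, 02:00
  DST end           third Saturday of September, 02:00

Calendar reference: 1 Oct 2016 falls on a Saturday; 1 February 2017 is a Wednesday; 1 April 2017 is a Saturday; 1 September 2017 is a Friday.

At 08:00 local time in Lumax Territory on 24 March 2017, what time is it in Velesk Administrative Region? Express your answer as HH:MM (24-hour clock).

1 October 2016 is a Saturday, so the first Sunday is October 2 and the fourth is October 23.
1 February 2017 is a Wednesday, so the first Sunday is February 5 and the fourth is February 26.
24 March 2017 does not fall between 23 October 2016 and 26 February 2017, so daylight saving is not in effect and Lumax Territory is at UTC+06:00.
08:00 Lumax Territory − 6h = 02:00 UTC.
1 April 2017 is a Saturday, so Sundays fall on 2, 9, 16, 23, 30; the last is April 30.
1 September 2017 is a Friday, so the first Saturday is September 2 and the third is September 16.
At the standard offset (UTC+06:30), 02:00 UTC + 6h30m = 08:30 Velesk Administrative Region standard time.
The standard-time date in Velesk Administrative Region, 24 March 2017, does not fall between 30 April and 16 September, so daylight saving is not in effect and Velesk Administrative Region is at UTC+06:30.
02:00 UTC + 6h30m = 08:30 Velesk Administrative Region.

08:30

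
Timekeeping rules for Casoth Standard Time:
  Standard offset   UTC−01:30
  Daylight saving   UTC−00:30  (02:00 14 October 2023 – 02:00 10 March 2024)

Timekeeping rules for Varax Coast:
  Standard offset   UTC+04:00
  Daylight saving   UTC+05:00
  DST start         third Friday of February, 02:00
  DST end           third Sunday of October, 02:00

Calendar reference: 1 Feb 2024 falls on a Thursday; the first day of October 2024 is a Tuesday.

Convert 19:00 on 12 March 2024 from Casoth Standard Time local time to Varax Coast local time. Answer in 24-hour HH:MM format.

12 March 2024 does not fall between 14 October 2023 and 10 March 2024, so daylight saving is not in effect and Casoth Standard Time is at UTC−01:30.
19:00 Casoth Standard Time + 1h30m = 20:30 UTC.
1 February 2024 is a Thursday, so the first Friday is February 2 and the third is February 16.
1 October 2024 is a Tuesday, so the first Sunday is October 6 and the third is October 20.
At the standard offset (UTC+04:00), 20:30 UTC + 4h = 00:30 Varax Coast standard time (rolling into the next day, 13 March 2024).
The standard-time date in Varax Coast, 13 March 2024, lies within the daylight-saving period (16 February – 20 October), so Varax Coast is on daylight time, UTC+05:00.
20:30 UTC + 5h = 01:30 Varax Coast (rolling into the next day, 13 March 2024).

01:30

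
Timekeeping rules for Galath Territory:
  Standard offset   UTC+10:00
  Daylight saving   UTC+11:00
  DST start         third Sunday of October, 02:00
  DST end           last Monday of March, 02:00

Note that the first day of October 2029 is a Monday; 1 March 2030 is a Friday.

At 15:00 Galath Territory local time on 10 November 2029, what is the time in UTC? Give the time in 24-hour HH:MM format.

1 October 2029 is a Monday, so the first Sunday is October 7 and the third is October 21.
1 March 2030 is a Friday, so Mondays fall on 4, 11, 18, 25; the last is March 25.
10 November 2029 falls between 21 October 2029 and 25 March 2030, so daylight saving is in effect and Galath Territory is at UTC+11:00.
15:00 local − 11h = 04:00 UTC.

04:00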